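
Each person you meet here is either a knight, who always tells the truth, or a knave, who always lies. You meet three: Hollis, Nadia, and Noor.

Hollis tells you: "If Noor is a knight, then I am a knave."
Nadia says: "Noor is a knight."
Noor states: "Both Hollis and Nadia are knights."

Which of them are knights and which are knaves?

Consider Hollis. Suppose Hollis is a knave.
Then Hollis's own statement would have to be false, but it can't be — contradiction.
So Hollis is a knight.
Consider Nadia. Suppose Nadia is a knight.
Then no assignment of the remaining roles makes every statement match its speaker's type — contradiction.
So Nadia is a knave.
With that fixed, Noor's statement is false, so Noor is a knave.

Hollis: knight, Nadia: knave, Noor: knave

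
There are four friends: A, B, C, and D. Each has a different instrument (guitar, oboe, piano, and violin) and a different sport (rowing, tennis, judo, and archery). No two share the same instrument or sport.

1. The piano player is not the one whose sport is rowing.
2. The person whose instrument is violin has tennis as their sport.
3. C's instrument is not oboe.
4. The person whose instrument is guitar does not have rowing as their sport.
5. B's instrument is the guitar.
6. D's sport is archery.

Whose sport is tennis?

With clues 1–5, B is impossible for the one with sport tennis.
With clues 1–6, A and D are impossible for the one with sport tennis.
That leaves C.

C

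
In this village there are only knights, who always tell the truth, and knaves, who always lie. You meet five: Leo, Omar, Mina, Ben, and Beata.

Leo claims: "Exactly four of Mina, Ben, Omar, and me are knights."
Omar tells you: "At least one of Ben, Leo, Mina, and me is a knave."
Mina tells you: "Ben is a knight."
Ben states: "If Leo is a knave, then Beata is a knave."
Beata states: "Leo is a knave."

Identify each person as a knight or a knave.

Consider Leo. Suppose Leo is a knight.
Then no assignment of the remaining roles makes every statement match its speaker's type — contradiction.
So Leo is a knave.
With that fixed, Omar's statement is true, so Omar is a knight.
With that fixed, Beata's statement is true, so Beata is a knight.
With that fixed, Ben's statement is false, so Ben is a knave.
With that fixed, Mina's statement is false, so Mina is a knave.

Leo: knave, Omar: knight, Mina: knave, Ben: knave, Beata: knight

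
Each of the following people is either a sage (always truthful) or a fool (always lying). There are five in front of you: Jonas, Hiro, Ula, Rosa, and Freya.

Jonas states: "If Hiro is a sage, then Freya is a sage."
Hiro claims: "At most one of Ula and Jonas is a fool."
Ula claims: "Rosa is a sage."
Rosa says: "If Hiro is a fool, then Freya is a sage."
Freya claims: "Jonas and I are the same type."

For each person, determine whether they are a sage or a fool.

Jonas: sage, Hiro: sage, Ula: sage, Rosa: sage, Freya: sage

Consider Jonas. Suppose Jonas is a fool.
Then whichever role Freya has, Freya's statement has the wrong truth value — contradiction.
So Jonas is a sage.
With that fixed, Hiro's statement is true, so Hiro is a sage.
With that fixed, Rosa's statement is true, so Rosa is a sage.
With that fixed, Ula's statement is true, so Ula is a sage.
Consider Freya. Suppose Freya is a fool.
Then Jonas's statement comes out false, contradicting Jonas being a sage.
So Freya is a sage.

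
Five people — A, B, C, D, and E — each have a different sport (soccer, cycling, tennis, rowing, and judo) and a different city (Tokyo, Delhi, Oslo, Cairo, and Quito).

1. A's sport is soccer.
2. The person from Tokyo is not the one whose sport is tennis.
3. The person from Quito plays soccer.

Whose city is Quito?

A

With clues 1–3, B, C, D, and E are impossible for the one with city Quito.
That leaves A.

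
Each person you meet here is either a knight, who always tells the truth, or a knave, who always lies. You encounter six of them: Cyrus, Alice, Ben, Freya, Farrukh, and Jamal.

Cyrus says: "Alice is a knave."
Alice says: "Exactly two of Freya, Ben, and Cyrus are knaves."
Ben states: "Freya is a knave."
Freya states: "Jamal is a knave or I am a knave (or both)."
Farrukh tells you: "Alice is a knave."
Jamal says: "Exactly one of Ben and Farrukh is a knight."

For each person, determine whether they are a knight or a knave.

Consider Cyrus. Suppose Cyrus is a knight.
Then no assignment of the remaining roles makes every statement match its speaker's type — contradiction.
So Cyrus is a knave.
Consider Alice. Suppose Alice is a knave.
Then Cyrus's statement comes out true, contradicting Cyrus being a knave.
So Alice is a knight.
With that fixed, Farrukh's statement is false, so Farrukh is a knave.
Consider Ben. Suppose Ben is a knight.
Then no assignment of the remaining roles makes every statement match its speaker's type — contradiction.
So Ben is a knave.
With that fixed, Jamal's statement is false, so Jamal is a knave.
With that fixed, Freya's statement is true, so Freya is a knight.

Cyrus: knave, Alice: knight, Ben: knave, Freya: knight, Farrukh: knave, Jamal: knave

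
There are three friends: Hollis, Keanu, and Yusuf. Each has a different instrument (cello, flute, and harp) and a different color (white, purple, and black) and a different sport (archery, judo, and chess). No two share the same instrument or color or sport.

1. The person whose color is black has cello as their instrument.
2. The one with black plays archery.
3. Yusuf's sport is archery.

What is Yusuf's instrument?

With clues 1–3, flute and harp are impossible for Yusuf's instrument.
That leaves cello.

cello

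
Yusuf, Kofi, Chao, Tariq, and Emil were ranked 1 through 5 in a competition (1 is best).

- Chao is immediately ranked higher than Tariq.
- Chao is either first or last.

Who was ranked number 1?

Chao

With clue 1, Tariq is ruled out for rank 1.
With clues 1–2, Emil, Kofi, and Yusuf are ruled out for rank 1.
So rank 1 is Chao.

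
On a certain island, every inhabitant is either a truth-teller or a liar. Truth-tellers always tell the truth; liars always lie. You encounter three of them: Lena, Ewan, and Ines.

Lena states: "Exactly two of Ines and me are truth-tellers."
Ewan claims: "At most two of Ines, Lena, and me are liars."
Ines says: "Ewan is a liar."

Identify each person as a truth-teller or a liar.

Lena: liar, Ewan: truth-teller, Ines: liar

Consider Lena. Suppose Lena is a truth-teller.
Then no assignment of the remaining roles makes every statement match its speaker's type — contradiction.
So Lena is a liar.
Consider Ewan. Suppose Ewan is a liar.
Then no assignment of the remaining roles makes every statement match its speaker's type — contradiction.
So Ewan is a truth-teller.
With that fixed, Ines's statement is false, so Ines is a liar.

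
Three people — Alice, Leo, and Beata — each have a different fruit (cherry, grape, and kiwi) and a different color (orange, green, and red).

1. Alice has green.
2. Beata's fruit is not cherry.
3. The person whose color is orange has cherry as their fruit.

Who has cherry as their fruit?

With clues 1–2, Beata is impossible for the one with fruit cherry.
With clues 1–3, Alice is impossible for the one with fruit cherry.
That leaves Leo.

Leo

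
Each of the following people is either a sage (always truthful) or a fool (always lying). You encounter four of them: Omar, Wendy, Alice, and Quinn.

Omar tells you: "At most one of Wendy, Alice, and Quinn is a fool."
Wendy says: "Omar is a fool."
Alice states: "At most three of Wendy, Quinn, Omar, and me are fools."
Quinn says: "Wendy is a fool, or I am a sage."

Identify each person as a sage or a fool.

Omar: sage, Wendy: fool, Alice: sage, Quinn: sage

Consider Omar. Suppose Omar is a fool.
Then no assignment of the remaining roles makes every statement match its speaker's type — contradiction.
So Omar is a sage.
With that fixed, Wendy's statement is false, so Wendy is a fool.
With that fixed, Alice's statement is true, so Alice is a sage.
With that fixed, Quinn's statement is true, so Quinn is a sage.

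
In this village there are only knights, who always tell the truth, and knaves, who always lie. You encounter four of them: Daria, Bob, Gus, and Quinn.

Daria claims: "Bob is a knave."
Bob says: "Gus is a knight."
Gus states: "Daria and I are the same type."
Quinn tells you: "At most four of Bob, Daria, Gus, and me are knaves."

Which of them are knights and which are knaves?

Regardless of anyone's role, Quinn's statement is true, so Quinn is a knight.
Consider Daria. Suppose Daria is a knave.
Then whichever role Gus has, Gus's statement has the wrong truth value — contradiction.
So Daria is a knight.
Consider Bob. Suppose Bob is a knight.
Then Daria's statement comes out false, contradicting Daria being a knight.
So Bob is a knave.
Consider Gus. Suppose Gus is a knight.
Then Bob's statement comes out true, contradicting Bob being a knave.
So Gus is a knave.

Daria: knight, Bob: knave, Gus: knave, Quinn: knight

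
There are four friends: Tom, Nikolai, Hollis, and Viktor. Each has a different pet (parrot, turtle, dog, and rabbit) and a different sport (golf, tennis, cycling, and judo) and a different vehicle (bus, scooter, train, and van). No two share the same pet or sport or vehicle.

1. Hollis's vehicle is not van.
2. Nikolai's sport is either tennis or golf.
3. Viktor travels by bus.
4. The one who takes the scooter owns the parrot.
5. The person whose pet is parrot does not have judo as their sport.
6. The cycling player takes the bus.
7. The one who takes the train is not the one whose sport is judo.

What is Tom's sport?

judo

With clues 1–6, cycling is impossible for Tom's sport.
With clues 1–7, golf and tennis are impossible for Tom's sport.
That leaves judo.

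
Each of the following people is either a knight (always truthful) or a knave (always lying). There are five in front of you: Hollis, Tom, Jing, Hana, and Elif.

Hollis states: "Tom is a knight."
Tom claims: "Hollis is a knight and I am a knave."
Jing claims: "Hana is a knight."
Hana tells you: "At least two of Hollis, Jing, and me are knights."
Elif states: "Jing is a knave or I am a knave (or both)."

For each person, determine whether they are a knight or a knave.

Consider Hollis. Suppose Hollis is a knight.
Then whichever role Tom has, Tom's statement has the wrong truth value — contradiction.
So Hollis is a knave.
With that fixed, Tom's statement is false, so Tom is a knave.
Consider Jing. Suppose Jing is a knight.
Then whichever role Elif has, Elif's statement has the wrong truth value — contradiction.
So Jing is a knave.
With that fixed, Hana's statement is false, so Hana is a knave.
With that fixed, Elif's statement is true, so Elif is a knight.

Hollis: knave, Tom: knave, Jing: knave, Hana: knave, Elif: knight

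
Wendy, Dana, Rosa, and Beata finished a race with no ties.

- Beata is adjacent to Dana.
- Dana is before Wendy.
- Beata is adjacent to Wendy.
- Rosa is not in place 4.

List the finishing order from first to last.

Rosa, Dana, Beata, Wendy

From clues 1–2: Wendy is in {3,4}.
From clues 1–4: Rosa → place 1, Dana → place 2, Beata → place 3, Wendy → place 4.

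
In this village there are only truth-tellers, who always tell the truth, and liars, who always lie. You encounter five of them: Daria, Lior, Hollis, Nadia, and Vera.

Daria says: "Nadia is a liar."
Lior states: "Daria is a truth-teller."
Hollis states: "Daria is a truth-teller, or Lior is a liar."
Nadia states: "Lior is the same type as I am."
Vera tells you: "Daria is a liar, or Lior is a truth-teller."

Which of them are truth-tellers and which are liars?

Daria: truth-teller, Lior: truth-teller, Hollis: truth-teller, Nadia: liar, Vera: truth-teller

Consider Daria. Suppose Daria is a liar.
Then no assignment of the remaining roles makes every statement match its speaker's type — contradiction.
So Daria is a truth-teller.
With that fixed, Lior's statement is true, so Lior is a truth-teller.
With that fixed, Hollis's statement is true, so Hollis is a truth-teller.
With that fixed, Vera's statement is true, so Vera is a truth-teller.
Consider Nadia. Suppose Nadia is a truth-teller.
Then Daria's statement comes out false, contradicting Daria being a truth-teller.
So Nadia is a liar.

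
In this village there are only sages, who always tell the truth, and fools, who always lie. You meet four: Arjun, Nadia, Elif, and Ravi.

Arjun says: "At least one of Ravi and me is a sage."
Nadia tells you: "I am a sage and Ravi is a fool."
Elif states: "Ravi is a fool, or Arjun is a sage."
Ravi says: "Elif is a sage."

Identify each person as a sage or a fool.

Arjun: sage, Nadia: fool, Elif: sage, Ravi: sage

Consider Arjun. Suppose Arjun is a fool.
Then no assignment of the remaining roles makes every statement match its speaker's type — contradiction.
So Arjun is a sage.
With that fixed, Elif's statement is true, so Elif is a sage.
With that fixed, Ravi's statement is true, so Ravi is a sage.
With that fixed, Nadia's statement is false, so Nadia is a fool.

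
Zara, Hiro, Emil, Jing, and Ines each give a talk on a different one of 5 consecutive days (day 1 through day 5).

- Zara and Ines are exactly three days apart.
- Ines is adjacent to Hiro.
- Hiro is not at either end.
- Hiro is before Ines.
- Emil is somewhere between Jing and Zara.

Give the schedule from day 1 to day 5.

Zara, Emil, Hiro, Ines, Jing

From clue 1: Zara is in {1,2,4,5}.
From clues 1–3: Hiro is in {2,3,4}.
From clues 1–4: Zara is in {1,2}.
From clues 1–5: Zara → day 1, Emil → day 2, Hiro → day 3, Ines → day 4, Jing → day 5.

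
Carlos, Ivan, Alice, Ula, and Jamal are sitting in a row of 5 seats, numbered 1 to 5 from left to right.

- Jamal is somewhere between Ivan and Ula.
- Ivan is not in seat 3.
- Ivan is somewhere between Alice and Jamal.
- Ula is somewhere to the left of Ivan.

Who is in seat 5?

Alice

With clue 1, Jamal is ruled out for seat 5.
With clues 1–3, Ivan is ruled out for seat 5.
With clues 1–4, Carlos and Ula are ruled out for seat 5.
So seat 5 is Alice.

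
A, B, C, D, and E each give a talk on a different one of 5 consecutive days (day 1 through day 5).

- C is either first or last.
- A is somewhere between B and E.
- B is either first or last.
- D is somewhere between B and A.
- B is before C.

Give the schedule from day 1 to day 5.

From clue 1: C is in {1,5}.
From clues 1–3: B is in {1,5}.
From clues 1–4: A → day 3.
From clues 1–5: B → day 1, D → day 2, E → day 4, C → day 5.

B, D, A, E, C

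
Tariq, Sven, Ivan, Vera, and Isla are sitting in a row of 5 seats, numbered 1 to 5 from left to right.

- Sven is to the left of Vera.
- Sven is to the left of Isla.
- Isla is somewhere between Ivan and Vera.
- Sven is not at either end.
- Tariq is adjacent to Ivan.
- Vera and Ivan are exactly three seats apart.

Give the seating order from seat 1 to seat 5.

Tariq, Ivan, Sven, Isla, Vera

From clue 1: Sven is in {1,2,3,4}.
From clues 1–2: Sven is in {1,2,3}.
From clues 1–3: Isla is in {3,4}.
From clues 1–4: Sven is in {2,3}.
From clues 1–5: Sven → seat 3, Isla → seat 4, Vera → seat 5.
From clues 1–6: Tariq → seat 1, Ivan → seat 2.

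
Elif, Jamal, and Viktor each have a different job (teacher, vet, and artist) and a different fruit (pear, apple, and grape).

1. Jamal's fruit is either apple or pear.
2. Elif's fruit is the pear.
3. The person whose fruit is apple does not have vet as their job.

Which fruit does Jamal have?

apple

Clue 1 rules out grape for Jamal's fruit.
With clues 1–2, pear is impossible for Jamal's fruit.
That leaves apple.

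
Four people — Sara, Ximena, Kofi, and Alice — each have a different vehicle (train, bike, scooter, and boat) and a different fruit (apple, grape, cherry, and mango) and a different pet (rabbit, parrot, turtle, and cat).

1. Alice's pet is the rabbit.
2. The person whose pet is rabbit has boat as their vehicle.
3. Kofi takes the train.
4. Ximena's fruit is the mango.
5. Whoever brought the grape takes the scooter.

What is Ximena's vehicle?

With clues 1–2, boat is impossible for Ximena's vehicle.
With clues 1–3, train is impossible for Ximena's vehicle.
With clues 1–5, scooter is impossible for Ximena's vehicle.
That leaves bike.

bike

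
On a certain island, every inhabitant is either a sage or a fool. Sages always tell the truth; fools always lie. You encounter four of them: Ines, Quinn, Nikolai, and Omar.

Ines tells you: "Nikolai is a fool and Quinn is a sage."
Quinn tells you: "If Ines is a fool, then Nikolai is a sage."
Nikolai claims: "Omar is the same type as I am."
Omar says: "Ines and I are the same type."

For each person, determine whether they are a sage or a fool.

Ines: sage, Quinn: sage, Nikolai: fool, Omar: sage

Consider Ines. Suppose Ines is a fool.
Then whichever role Omar has, Omar's statement has the wrong truth value — contradiction.
So Ines is a sage.
With that fixed, Quinn's statement is true, so Quinn is a sage.
Consider Nikolai. Suppose Nikolai is a sage.
Then Ines's statement comes out false, contradicting Ines being a sage.
So Nikolai is a fool.
Consider Omar. Suppose Omar is a fool.
Then Nikolai's statement comes out true, contradicting Nikolai being a fool.
So Omar is a sage.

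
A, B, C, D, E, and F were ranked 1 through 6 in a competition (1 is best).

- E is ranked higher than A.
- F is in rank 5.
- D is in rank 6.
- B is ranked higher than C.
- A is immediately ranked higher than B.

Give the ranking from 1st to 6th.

E, A, B, C, F, D

From clue 1: A is in {2,3,4,5,6}.
From clues 1–2: F → rank 5.
From clues 1–3: D → rank 6.
From clues 1–4: A is in {2,3,4}.
From clues 1–5: E → rank 1, A → rank 2, B → rank 3, C → rank 4.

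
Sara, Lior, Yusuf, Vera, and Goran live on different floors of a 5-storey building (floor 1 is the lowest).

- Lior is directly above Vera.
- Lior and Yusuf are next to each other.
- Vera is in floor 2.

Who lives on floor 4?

With clues 1–2, Vera is ruled out for floor 4.
With clues 1–3, Goran, Lior, and Sara are ruled out for floor 4.
So floor 4 is Yusuf.

Yusuf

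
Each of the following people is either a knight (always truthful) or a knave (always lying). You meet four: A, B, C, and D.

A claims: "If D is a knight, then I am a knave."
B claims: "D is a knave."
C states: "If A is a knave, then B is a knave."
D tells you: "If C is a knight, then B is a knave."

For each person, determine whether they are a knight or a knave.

A: knight, B: knight, C: knight, D: knave

Consider A. Suppose A is a knave.
Then A's own statement would have to be false, but it can't be — contradiction.
So A is a knight.
With that fixed, C's statement is true, so C is a knight.
Consider B. Suppose B is a knave.
Then no assignment of the remaining roles makes every statement match its speaker's type — contradiction.
So B is a knight.
With that fixed, D's statement is false, so D is a knave.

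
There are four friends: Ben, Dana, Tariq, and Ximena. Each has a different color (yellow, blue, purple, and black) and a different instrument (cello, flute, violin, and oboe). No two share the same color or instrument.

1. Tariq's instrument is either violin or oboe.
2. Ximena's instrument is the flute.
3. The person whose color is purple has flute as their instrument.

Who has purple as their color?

Ximena

With clues 1–3, Ben, Dana, and Tariq are impossible for the one with color purple.
That leaves Ximena.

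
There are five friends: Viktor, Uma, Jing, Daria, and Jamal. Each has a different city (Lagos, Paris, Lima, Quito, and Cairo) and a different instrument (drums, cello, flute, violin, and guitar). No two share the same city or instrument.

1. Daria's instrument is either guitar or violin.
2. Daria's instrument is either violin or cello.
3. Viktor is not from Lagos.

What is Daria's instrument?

Clue 1 rules out cello, drums, and flute for Daria's instrument.
With clues 1–2, guitar is impossible for Daria's instrument.
That leaves violin.

violin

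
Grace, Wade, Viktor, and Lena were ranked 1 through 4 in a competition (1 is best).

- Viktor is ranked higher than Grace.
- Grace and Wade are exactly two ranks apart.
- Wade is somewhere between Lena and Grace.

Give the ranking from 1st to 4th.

From clue 1: Grace is in {2,3,4}.
From clues 1–3: Lena → rank 1, Wade → rank 2, Viktor → rank 3, Grace → rank 4.

Lena, Wade, Viktor, Grace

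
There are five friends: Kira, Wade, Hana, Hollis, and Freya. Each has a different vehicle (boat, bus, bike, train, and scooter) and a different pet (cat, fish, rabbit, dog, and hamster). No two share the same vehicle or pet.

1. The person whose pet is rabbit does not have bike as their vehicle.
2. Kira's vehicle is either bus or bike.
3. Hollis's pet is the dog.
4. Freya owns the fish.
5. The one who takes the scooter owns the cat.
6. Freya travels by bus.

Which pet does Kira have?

hamster

With clues 1–3, dog is impossible for Kira's pet.
With clues 1–4, fish is impossible for Kira's pet.
With clues 1–5, cat is impossible for Kira's pet.
With clues 1–6, rabbit is impossible for Kira's pet.
That leaves hamster.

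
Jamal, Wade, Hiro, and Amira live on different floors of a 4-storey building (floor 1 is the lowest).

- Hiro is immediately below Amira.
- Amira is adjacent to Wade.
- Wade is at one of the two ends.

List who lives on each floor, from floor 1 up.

From clue 1: Hiro is in {1,2,3}.
From clues 1–2: Jamal is in {1,4}.
From clues 1–3: Jamal → floor 1, Hiro → floor 2, Amira → floor 3, Wade → floor 4.

Jamal, Hiro, Amira, Wade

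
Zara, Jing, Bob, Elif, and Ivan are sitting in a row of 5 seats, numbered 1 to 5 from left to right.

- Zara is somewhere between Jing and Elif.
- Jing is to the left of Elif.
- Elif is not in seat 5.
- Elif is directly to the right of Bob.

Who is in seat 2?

Zara

With clues 1–2, Elif is ruled out for seat 2.
With clues 1–4, Bob, Ivan, and Jing are ruled out for seat 2.
So seat 2 is Zara.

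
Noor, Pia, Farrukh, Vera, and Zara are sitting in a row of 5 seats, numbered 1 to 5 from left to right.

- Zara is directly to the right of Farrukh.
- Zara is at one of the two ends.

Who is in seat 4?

With clues 1–2, Noor, Pia, Vera, and Zara are ruled out for seat 4.
So seat 4 is Farrukh.

Farrukh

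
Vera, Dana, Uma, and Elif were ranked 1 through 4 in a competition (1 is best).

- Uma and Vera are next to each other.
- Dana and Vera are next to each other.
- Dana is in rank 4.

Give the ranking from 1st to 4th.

From clues 1–2: Vera is in {2,3}.
From clues 1–3: Elif → rank 1, Uma → rank 2, Vera → rank 3, Dana → rank 4.

Elif, Uma, Vera, Dana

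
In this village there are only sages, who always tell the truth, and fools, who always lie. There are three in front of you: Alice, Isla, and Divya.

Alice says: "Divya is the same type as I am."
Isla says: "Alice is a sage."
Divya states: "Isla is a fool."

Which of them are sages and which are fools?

Consider Alice. Suppose Alice is a sage.
Then no assignment of the remaining roles makes every statement match its speaker's type — contradiction.
So Alice is a fool.
With that fixed, Isla's statement is false, so Isla is a fool.
With that fixed, Divya's statement is true, so Divya is a sage.

Alice: fool, Isla: fool, Divya: sage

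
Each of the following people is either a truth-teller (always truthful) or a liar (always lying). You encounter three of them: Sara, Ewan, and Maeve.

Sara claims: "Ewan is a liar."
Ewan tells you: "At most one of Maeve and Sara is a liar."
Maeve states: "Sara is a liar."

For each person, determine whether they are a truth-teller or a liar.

Consider Sara. Suppose Sara is a truth-teller.
Then no assignment of the remaining roles makes every statement match its speaker's type — contradiction.
So Sara is a liar.
With that fixed, Maeve's statement is true, so Maeve is a truth-teller.
With that fixed, Ewan's statement is true, so Ewan is a truth-teller.

Sara: liar, Ewan: truth-teller, Maeve: truth-teller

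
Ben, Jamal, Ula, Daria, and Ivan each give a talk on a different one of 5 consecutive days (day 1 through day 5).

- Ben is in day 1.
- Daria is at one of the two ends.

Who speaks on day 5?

Daria

With clue 1, Ben is ruled out for day 5.
With clues 1–2, Ivan, Jamal, and Ula are ruled out for day 5.
So day 5 is Daria.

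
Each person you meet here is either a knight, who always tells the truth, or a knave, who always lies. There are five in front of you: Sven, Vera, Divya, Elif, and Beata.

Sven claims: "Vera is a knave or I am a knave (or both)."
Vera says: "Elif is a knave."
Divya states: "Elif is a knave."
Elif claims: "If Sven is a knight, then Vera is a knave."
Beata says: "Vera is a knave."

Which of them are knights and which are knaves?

Sven: knight, Vera: knave, Divya: knave, Elif: knight, Beata: knight

Consider Sven. Suppose Sven is a knave.
Then Sven's own statement would have to be false, but it can't be — contradiction.
So Sven is a knight.
Consider Vera. Suppose Vera is a knight.
Then Sven's statement comes out false, contradicting Sven being a knight.
So Vera is a knave.
With that fixed, Elif's statement is true, so Elif is a knight.
With that fixed, Beata's statement is true, so Beata is a knight.
With that fixed, Divya's statement is false, so Divya is a knave.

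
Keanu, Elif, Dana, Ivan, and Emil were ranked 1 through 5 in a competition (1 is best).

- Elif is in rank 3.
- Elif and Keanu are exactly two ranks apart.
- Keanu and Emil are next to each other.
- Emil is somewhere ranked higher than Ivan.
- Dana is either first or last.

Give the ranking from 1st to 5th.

Keanu, Emil, Elif, Ivan, Dana

From clue 1: Elif → rank 3.
From clues 1–2: Keanu is in {1,5}.
From clues 1–4: Keanu → rank 1, Emil → rank 2.
From clues 1–5: Ivan → rank 4, Dana → rank 5.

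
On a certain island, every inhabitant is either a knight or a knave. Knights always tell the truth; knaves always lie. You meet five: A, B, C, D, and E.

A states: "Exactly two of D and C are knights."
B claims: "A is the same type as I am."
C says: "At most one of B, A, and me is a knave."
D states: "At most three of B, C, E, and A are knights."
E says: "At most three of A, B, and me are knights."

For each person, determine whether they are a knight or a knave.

A: knight, B: knave, C: knight, D: knight, E: knight

Regardless of anyone's role, E's statement is true, so E is a knight.
Consider A. Suppose A is a knave.
Then whichever role B has, B's statement has the wrong truth value — contradiction.
So A is a knight.
Consider B. Suppose B is a knight.
Then no assignment of the remaining roles makes every statement match its speaker's type — contradiction.
So B is a knave.
With that fixed, D's statement is true, so D is a knight.
Consider C. Suppose C is a knave.
Then A's statement comes out false, contradicting A being a knight.
So C is a knight.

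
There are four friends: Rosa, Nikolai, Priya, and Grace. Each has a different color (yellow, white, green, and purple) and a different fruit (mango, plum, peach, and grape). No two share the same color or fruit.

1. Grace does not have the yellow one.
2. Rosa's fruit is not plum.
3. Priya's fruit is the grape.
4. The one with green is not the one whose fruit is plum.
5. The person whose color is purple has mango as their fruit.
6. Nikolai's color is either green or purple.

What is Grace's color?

Clue 1 rules out yellow for Grace's color.
With clues 1–6, green and purple are impossible for Grace's color.
That leaves white.

white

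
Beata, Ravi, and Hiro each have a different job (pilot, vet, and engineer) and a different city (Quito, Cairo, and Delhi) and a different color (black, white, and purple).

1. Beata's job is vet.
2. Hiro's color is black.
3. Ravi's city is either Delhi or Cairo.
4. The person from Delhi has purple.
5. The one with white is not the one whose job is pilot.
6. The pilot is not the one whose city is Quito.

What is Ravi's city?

Delhi

With clues 1–3, Quito is impossible for Ravi's city.
With clues 1–6, Cairo is impossible for Ravi's city.
That leaves Delhi.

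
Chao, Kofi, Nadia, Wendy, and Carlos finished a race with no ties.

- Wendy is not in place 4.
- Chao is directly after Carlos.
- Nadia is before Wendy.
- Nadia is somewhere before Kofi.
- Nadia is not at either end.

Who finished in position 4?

With clue 1, Wendy is ruled out for place 4.
With clues 1–4, Nadia is ruled out for place 4.
With clues 1–5, Carlos and Chao are ruled out for place 4.
So place 4 is Kofi.

Kofi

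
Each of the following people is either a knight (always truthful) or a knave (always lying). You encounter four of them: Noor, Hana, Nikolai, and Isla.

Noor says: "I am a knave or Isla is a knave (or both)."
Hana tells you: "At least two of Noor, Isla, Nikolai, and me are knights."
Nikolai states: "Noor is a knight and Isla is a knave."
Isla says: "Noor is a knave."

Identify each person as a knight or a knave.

Noor: knight, Hana: knight, Nikolai: knight, Isla: knave

Consider Noor. Suppose Noor is a knave.
Then Noor's own statement would have to be false, but it can't be — contradiction.
So Noor is a knight.
With that fixed, Isla's statement is false, so Isla is a knave.
With that fixed, Nikolai's statement is true, so Nikolai is a knight.
With that fixed, Hana's statement is true, so Hana is a knight.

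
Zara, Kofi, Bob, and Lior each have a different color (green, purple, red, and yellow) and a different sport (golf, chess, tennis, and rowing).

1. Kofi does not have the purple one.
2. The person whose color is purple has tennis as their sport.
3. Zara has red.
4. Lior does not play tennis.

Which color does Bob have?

With clues 1–3, red is impossible for Bob's color.
With clues 1–4, green and yellow are impossible for Bob's color.
That leaves purple.

purple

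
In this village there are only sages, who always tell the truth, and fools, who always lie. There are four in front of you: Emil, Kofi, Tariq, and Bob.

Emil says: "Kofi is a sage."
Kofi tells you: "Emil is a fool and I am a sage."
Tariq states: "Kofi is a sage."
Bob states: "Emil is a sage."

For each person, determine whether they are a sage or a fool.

Emil: fool, Kofi: fool, Tariq: fool, Bob: fool

Consider Emil. Suppose Emil is a sage.
Then no assignment of the remaining roles makes every statement match its speaker's type — contradiction.
So Emil is a fool.
With that fixed, Bob's statement is false, so Bob is a fool.
Consider Kofi. Suppose Kofi is a sage.
Then Emil's statement comes out true, contradicting Emil being a fool.
So Kofi is a fool.
With that fixed, Tariq's statement is false, so Tariq is a fool.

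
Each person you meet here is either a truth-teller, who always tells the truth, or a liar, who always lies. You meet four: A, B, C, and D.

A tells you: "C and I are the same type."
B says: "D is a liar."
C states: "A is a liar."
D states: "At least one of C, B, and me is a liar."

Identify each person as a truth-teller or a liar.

A: liar, B: liar, C: truth-teller, D: truth-teller

Consider A. Suppose A is a truth-teller.
Then no assignment of the remaining roles makes every statement match its speaker's type — contradiction.
So A is a liar.
With that fixed, C's statement is true, so C is a truth-teller.
Consider B. Suppose B is a truth-teller.
Then whichever role D has, D's statement has the wrong truth value — contradiction.
So B is a liar.
With that fixed, D's statement is true, so D is a truth-teller.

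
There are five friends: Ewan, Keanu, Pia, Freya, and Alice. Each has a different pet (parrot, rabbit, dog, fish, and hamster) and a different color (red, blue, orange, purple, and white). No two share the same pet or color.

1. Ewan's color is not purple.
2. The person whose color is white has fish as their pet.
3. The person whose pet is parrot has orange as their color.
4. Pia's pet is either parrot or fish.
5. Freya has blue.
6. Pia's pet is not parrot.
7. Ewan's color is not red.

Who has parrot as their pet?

With clues 1–5, Freya is impossible for the one with pet parrot.
With clues 1–6, Pia is impossible for the one with pet parrot.
With clues 1–7, Alice and Keanu are impossible for the one with pet parrot.
That leaves Ewan.

Ewan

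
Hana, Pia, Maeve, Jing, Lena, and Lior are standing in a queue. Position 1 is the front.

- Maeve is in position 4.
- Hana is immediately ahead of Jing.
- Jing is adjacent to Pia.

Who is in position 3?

Pia

With clue 1, Maeve is ruled out for position 3.
With clues 1–2, Hana is ruled out for position 3.
With clues 1–3, Jing, Lena, and Lior are ruled out for position 3.
So position 3 is Pia.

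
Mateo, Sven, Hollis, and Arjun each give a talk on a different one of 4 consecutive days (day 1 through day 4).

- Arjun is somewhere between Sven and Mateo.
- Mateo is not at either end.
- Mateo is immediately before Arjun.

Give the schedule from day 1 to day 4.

From clue 1: Arjun is in {2,3}.
From clues 1–2: Mateo is in {2,3}.
From clues 1–3: Hollis → day 1, Mateo → day 2, Arjun → day 3, Sven → day 4.

Hollis, Mateo, Arjun, Sven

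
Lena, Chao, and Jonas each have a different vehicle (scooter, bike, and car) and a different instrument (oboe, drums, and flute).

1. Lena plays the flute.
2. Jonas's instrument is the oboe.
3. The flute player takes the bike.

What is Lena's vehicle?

With clues 1–3, car and scooter are impossible for Lena's vehicle.
That leaves bike.

bike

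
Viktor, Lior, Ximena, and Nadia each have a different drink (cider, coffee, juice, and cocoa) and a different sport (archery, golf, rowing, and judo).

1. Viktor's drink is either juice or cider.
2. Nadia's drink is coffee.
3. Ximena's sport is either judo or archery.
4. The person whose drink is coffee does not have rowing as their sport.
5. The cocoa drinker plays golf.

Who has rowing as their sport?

With clues 1–3, Ximena is impossible for the one with sport rowing.
With clues 1–4, Nadia is impossible for the one with sport rowing.
With clues 1–5, Lior is impossible for the one with sport rowing.
That leaves Viktor.

Viktor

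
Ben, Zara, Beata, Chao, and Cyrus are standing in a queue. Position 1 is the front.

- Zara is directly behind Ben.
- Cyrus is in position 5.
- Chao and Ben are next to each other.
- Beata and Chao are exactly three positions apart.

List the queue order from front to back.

From clue 1: Ben is in {1,2,3,4}.
From clues 1–2: Cyrus → position 5.
From clues 1–3: Ben is in {2,3}.
From clues 1–4: Chao → position 1, Ben → position 2, Zara → position 3, Beata → position 4.

Chao, Ben, Zara, Beata, Cyrus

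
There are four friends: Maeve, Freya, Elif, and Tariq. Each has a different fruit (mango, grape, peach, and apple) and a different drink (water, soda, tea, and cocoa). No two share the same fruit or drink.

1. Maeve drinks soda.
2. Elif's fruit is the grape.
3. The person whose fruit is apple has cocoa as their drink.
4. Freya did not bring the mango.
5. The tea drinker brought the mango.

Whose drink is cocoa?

Clue 1 rules out Maeve for the one with drink cocoa.
With clues 1–3, Elif is impossible for the one with drink cocoa.
With clues 1–5, Tariq is impossible for the one with drink cocoa.
That leaves Freya.

Freya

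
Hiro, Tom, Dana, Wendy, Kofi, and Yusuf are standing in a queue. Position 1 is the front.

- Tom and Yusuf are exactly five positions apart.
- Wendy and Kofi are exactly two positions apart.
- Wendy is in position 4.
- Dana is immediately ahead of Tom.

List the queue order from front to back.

Yusuf, Kofi, Hiro, Wendy, Dana, Tom

From clue 1: Tom is in {1,6}.
From clues 1–3: Kofi → position 2, Wendy → position 4.
From clues 1–4: Yusuf → position 1, Hiro → position 3, Dana → position 5, Tom → position 6.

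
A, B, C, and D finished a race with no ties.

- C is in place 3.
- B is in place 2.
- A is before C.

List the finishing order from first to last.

A, B, C, D

From clue 1: C → place 3.
From clues 1–2: B → place 2.
From clues 1–3: A → place 1, D → place 4.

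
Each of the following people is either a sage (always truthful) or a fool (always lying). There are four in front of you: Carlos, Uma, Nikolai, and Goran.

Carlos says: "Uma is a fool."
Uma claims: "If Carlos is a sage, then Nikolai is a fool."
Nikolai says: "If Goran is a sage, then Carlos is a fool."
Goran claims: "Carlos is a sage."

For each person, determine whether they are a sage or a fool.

Consider Carlos. Suppose Carlos is a sage.
Then no assignment of the remaining roles makes every statement match its speaker's type — contradiction.
So Carlos is a fool.
With that fixed, Uma's statement is true, so Uma is a sage.
With that fixed, Nikolai's statement is true, so Nikolai is a sage.
With that fixed, Goran's statement is false, so Goran is a fool.

Carlos: fool, Uma: sage, Nikolai: sage, Goran: fool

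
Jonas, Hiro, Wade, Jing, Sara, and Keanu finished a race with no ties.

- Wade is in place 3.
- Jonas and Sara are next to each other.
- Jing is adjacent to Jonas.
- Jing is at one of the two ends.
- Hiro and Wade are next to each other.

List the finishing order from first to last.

From clue 1: Wade → place 3.
From clues 1–2: Jonas is in {1,2,4,5,6}.
From clues 1–3: Jonas → place 5.
From clues 1–4: Sara → place 4, Jing → place 6.
From clues 1–5: Keanu → place 1, Hiro → place 2.

Keanu, Hiro, Wade, Sara, Jonas, Jing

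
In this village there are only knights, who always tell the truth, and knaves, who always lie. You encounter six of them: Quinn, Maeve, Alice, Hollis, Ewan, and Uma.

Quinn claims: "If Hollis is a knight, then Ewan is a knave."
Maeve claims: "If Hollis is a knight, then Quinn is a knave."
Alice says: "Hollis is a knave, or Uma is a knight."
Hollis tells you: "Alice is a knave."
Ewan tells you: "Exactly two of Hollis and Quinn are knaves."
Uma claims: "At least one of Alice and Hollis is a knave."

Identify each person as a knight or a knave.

Quinn: knight, Maeve: knight, Alice: knight, Hollis: knave, Ewan: knave, Uma: knight

Consider Quinn. Suppose Quinn is a knave.
Then no assignment of the remaining roles makes every statement match its speaker's type — contradiction.
So Quinn is a knight.
With that fixed, Ewan's statement is false, so Ewan is a knave.
Consider Maeve. Suppose Maeve is a knave.
Then no assignment of the remaining roles makes every statement match its speaker's type — contradiction.
So Maeve is a knight.
Consider Alice. Suppose Alice is a knave.
Then no assignment of the remaining roles makes every statement match its speaker's type — contradiction.
So Alice is a knight.
With that fixed, Hollis's statement is false, so Hollis is a knave.
With that fixed, Uma's statement is true, so Uma is a knight.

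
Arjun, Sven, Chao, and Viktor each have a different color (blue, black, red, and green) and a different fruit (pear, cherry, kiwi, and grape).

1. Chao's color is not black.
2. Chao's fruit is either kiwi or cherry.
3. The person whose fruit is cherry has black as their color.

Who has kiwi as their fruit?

Chao

With clues 1–3, Arjun, Sven, and Viktor are impossible for the one with fruit kiwi.
That leaves Chao.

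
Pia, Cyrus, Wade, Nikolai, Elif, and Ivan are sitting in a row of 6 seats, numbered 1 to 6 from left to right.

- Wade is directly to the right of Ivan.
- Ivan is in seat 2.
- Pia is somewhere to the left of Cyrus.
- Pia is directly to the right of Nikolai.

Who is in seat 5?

With clues 1–2, Ivan and Wade are ruled out for seat 5.
With clues 1–4, Cyrus, Elif, and Nikolai are ruled out for seat 5.
So seat 5 is Pia.

Pia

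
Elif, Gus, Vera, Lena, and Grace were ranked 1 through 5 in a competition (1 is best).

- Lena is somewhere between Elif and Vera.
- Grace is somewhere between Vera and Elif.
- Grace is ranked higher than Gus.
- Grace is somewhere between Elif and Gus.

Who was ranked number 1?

With clue 1, Lena is ruled out for rank 1.
With clues 1–2, Grace is ruled out for rank 1.
With clues 1–3, Gus is ruled out for rank 1.
With clues 1–4, Vera is ruled out for rank 1.
So rank 1 is Elif.

Elif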